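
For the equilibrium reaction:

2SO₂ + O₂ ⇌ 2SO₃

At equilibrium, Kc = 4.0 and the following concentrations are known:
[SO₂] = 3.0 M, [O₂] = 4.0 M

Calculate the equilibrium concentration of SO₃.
[SO₃] = 12.0000 M

Kc = ([SO₃]^2) / ([SO₂]^2 × [O₂]) = 4.0
[SO₃]^2 = Kc · (reactant terms)/(other product terms) = 4.0 · 36 / 1 = 144
[SO₃] = (144)^(1/2) = 12.0000 M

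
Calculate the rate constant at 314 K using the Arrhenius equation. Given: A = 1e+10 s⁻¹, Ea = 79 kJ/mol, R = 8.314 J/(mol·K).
7.21e-04 s⁻¹

k = A·exp(-Ea/(R·T)) = 1e+10·exp(-79000/(8.314·314)) = 1e+10·exp(-30.2613) = 1e+10·7.2059e-14 = 7.21e-04 s⁻¹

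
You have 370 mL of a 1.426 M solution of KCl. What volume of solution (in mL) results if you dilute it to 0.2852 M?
Using M₁V₁ = M₂V₂:
1.426 × 370 = 0.2852 × V₂
V₂ = (1.426 × 370) / 0.2852 = 1850 mL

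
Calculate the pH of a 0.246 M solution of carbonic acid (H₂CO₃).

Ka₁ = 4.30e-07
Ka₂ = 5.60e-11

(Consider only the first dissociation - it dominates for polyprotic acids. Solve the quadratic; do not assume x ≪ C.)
pH = 3.49

x² + Ka₁·x − Ka₁·C = 0 with Ka₁ = 4.30e-07, C = 0.246.
x = (−Ka₁ + √(Ka₁² + 4·Ka₁·C))/2 = 3.2502e-04 M, so pH = 3.49.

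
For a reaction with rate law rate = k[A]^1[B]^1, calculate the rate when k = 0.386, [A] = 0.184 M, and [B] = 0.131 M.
0.009304 M/s

rate = k·[A]^1·[B]^1 = 0.386·(0.184)^1·(0.131)^1 = 0.386·0.184·0.131 = 0.009304 M/s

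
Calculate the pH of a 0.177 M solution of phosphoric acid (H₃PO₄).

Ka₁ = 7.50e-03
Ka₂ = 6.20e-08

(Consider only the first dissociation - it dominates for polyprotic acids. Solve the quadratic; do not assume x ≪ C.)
pH = 1.48

x² + Ka₁·x − Ka₁·C = 0 with Ka₁ = 7.50e-03, C = 0.177.
x = (−Ka₁ + √(Ka₁² + 4·Ka₁·C))/2 = 3.2877e-02 M, so pH = 1.48.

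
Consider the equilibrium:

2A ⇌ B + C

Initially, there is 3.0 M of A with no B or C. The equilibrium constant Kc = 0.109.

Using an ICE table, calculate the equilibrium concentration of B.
[B] = 0.597 M

ICE: [A] = 3.0 − 2x, [B] = [C] = x.
Kc = x²/(3.0 − 2x)² = 0.109 ⇒ √Kc = x/(3.0 − 2x).
x = √0.109·3.0/(1 + 2√0.109) = 0.33015·3.0/1.6603 = 0.59655.
[B] = x = 0.597 M.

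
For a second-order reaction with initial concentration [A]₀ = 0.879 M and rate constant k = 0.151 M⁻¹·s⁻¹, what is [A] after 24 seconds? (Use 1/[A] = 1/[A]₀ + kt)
0.2100 M

1/[A] = 1/[A]₀ + k·t = 1/0.879 + (0.151)·(24) = 1.1377 + 3.6240 = 4.7617
[A] = 1/4.7617 = 0.2100 M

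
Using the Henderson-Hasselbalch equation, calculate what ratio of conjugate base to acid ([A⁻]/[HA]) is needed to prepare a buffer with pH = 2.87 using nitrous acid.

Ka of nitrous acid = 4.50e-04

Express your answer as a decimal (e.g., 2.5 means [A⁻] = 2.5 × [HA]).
[A⁻]/[HA] = 0.334

pKa = −log(4.50e-04) = 3.3468. pH = pKa + log([A⁻]/[HA]). 2.87 = 3.3468 + log(ratio). log(ratio) = 2.87 − 3.3468 = -0.4768. ratio = 10^(-0.4768) = 0.334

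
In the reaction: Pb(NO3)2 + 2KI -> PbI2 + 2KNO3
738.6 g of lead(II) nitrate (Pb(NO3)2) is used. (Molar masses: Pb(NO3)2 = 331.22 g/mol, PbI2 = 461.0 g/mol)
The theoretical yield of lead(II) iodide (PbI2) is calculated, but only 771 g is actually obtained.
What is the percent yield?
Moles of Pb(NO3)2 = 738.6 g ÷ 331.22 g/mol = 2.22994 mol
Mole ratio: 1 mol PbI2 / 1 mol Pb(NO3)2
Moles of PbI2 = 2.22994 × (1/1) = 2.22994 mol
Theoretical yield = 2.22994 mol × 461.0 g/mol = 1028 g
Actual yield = 771 g
Percent yield = (771 / 1028) × 100% = 75.0%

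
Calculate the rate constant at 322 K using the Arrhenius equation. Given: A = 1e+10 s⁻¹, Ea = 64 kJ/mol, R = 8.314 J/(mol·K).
4.15e-01 s⁻¹

k = A·exp(-Ea/(R·T)) = 1e+10·exp(-64000/(8.314·322)) = 1e+10·exp(-23.9064) = 1e+10·4.1456e-11 = 4.15e-01 s⁻¹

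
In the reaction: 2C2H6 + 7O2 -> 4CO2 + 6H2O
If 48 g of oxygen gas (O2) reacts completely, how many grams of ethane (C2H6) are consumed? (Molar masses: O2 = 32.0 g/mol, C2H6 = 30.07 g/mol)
Moles of O2 = 48 g ÷ 32.0 g/mol = 1.5 mol
Mole ratio: 2 mol C2H6 / 7 mol O2
Moles of C2H6 = 1.5 × (2/7) = 0.428571 mol
Mass of C2H6 = 0.428571 mol × 30.07 g/mol = 12.89 g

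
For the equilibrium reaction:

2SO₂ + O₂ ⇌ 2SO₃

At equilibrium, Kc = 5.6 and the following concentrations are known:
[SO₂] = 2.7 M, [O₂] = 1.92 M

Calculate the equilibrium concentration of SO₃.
[SO₃] = 8.8534 M

Kc = ([SO₃]^2) / ([SO₂]^2 × [O₂]) = 5.6
[SO₃]^2 = Kc · (reactant terms)/(other product terms) = 5.6 · 13.997 / 1 = 78.382
[SO₃] = (78.382)^(1/2) = 8.8534 M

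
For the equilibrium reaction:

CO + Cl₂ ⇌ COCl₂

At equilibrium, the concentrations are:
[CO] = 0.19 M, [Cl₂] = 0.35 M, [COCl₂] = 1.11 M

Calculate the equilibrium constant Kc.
K_c = 16.6917

Kc = ([COCl₂]) / ([CO] × [Cl₂])
   = ((1.11)) / ((0.19)·(0.35))
   = 1.11 / 0.0665 = 16.6917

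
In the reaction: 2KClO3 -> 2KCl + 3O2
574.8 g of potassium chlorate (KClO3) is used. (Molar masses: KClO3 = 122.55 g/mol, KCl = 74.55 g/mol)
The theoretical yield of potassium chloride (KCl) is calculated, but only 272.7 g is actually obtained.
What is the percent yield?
Moles of KClO3 = 574.8 g ÷ 122.55 g/mol = 4.69033 mol
Mole ratio: 2 mol KCl / 2 mol KClO3
Moles of KCl = 4.69033 × (2/2) = 4.69033 mol
Theoretical yield = 4.69033 mol × 74.55 g/mol = 349.66 g
Actual yield = 272.7 g
Percent yield = (272.7 / 349.66) × 100% = 78.0%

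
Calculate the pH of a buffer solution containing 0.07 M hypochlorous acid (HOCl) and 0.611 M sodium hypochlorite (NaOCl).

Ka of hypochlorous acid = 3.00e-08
pH = 8.46

pKa = -log(3.00e-08) = 7.52. pH = pKa + log([A⁻]/[HA]) = 7.52 + log(0.611/0.07)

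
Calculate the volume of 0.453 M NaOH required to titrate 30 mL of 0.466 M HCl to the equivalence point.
V_{base} = 30.9 mL

At equivalence: moles acid = moles base.
moles HCl = 0.466 M × 0.03 L = 0.01398 mol
V_NaOH = 0.01398 mol ÷ 0.453 M = 0.03086 L = 30.9 mL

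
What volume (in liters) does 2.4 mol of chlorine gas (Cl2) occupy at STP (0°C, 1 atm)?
At STP, 1 mol of gas occupies 22.4 L
Volume = 2.4 mol × 22.4 L/mol = 53.76 L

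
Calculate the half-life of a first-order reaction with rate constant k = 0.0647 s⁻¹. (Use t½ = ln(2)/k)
10.71 s

t½ = ln(2)/k = 0.6931/0.0647 = 10.71 s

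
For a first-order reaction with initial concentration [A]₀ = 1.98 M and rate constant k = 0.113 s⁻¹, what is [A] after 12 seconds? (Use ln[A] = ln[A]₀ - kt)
0.5102 M

ln[A] = ln[A]₀ - k·t = ln(1.98) - (0.113)·(12) = 0.6831 - 1.3560 = -0.6729
[A] = e^(-0.6729) = 0.5102 M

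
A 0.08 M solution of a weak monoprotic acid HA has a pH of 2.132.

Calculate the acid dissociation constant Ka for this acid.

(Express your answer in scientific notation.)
K_a = 7.50e-04

[H⁺] = 10^(−pH) = 10^(−2.132) = 7.379e-03 M. For HA ⇌ H⁺ + A⁻, Ka = x²/(C − x) = (7.379e-03)²/(0.08 − 7.379e-03) = 7.50e-04.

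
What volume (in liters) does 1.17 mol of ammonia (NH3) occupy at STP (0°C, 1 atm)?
At STP, 1 mol of gas occupies 22.4 L
Volume = 1.17 mol × 22.4 L/mol = 26.21 L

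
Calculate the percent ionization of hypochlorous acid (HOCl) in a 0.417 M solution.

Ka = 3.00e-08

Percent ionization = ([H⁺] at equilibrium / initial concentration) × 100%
Percent ionization = 0.0268%

Let x = [H⁺]. Ka = x²/(C - x) ⇒ x² + (3.00e-08)x - (3.00e-08)(0.417) = 0. x = 1.1183e-04. Percent = (1.1183e-04/0.417) × 100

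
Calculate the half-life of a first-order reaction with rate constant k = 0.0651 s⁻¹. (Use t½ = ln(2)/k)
10.65 s

t½ = ln(2)/k = 0.6931/0.0651 = 10.65 s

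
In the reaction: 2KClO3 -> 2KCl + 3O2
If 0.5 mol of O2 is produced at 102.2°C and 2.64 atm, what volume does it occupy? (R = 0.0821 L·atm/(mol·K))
T = 102.2°C + 273.15 = 375.35 K
V = nRT/P = (0.5 × 0.0821 × 375.35) / 2.64
V = 5.84 L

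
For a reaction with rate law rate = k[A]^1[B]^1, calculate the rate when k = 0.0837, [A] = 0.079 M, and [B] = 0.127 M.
0.0008398 M/s

rate = k·[A]^1·[B]^1 = 0.0837·(0.079)^1·(0.127)^1 = 0.0837·0.079·0.127 = 0.0008398 M/s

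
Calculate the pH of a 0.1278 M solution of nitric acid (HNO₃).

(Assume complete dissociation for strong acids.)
pH = 0.89

[H⁺] = 0.1278 M for strong acid. pH = -log[H⁺] = -log(0.1278)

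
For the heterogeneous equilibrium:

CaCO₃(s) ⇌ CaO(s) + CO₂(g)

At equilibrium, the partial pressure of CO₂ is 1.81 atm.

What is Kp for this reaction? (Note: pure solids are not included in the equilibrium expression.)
K_p = 1.81

Solids (CaCO₃, CaO) have activity 1 and are excluded.
Kp = P(CO₂) = 1.81.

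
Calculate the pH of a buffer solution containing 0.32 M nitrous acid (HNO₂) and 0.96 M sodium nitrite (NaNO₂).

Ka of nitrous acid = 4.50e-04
pH = 3.82

pKa = -log(4.50e-04) = 3.35. pH = pKa + log([A⁻]/[HA]) = 3.35 + log(0.96/0.32)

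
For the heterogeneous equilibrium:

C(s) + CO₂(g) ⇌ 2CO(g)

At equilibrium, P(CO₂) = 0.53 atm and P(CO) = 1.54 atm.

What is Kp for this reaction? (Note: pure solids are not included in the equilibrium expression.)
K_p = 4.475

Solid C is excluded.
Kp = P(CO)²/P(CO₂) = (1.54)²/0.53 = 2.372/0.53 = 4.475.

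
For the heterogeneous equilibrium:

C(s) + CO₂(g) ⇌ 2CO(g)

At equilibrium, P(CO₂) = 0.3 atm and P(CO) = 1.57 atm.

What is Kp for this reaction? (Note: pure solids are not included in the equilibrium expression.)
K_p = 8.216

Solid C is excluded.
Kp = P(CO)²/P(CO₂) = (1.57)²/0.3 = 2.465/0.3 = 8.216.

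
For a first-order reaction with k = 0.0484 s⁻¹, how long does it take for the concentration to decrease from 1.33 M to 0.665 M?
14.32 s

From ln[A] = ln[A]₀ - k·t: t = ln([A]₀/[A])/k = ln(1.33/0.665)/0.0484 = ln(2.0000)/0.0484 = 0.6931/0.0484 = 14.32 s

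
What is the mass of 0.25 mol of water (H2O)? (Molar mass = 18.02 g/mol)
Mass = 0.25 mol × 18.02 g/mol = 4.505 g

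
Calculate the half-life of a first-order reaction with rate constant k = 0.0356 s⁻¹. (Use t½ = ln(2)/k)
19.47 s

t½ = ln(2)/k = 0.6931/0.0356 = 19.47 s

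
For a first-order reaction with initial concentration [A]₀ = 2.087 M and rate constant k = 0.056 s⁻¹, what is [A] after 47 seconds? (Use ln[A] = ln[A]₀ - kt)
0.1501 M

ln[A] = ln[A]₀ - k·t = ln(2.087) - (0.056)·(47) = 0.7357 - 2.6320 = -1.8963
[A] = e^(-1.8963) = 0.1501 M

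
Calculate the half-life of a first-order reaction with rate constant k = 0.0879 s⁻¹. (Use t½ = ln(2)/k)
7.89 s

t½ = ln(2)/k = 0.6931/0.0879 = 7.89 s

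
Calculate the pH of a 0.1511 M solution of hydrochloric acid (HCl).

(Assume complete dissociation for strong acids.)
pH = 0.82

[H⁺] = 0.1511 M for strong acid. pH = -log[H⁺] = -log(0.1511)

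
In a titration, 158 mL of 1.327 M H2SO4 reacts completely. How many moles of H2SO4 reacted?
Moles = Molarity × Volume (L)
Moles = 1.327 M × 0.158 L = 0.2097 mol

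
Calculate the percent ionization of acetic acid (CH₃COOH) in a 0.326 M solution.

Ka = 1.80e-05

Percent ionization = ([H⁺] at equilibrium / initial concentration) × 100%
Percent ionization = 0.74%

Let x = [H⁺]. Ka = x²/(C - x) ⇒ x² + (1.80e-05)x - (1.80e-05)(0.326) = 0. x = 2.4134e-03. Percent = (2.4134e-03/0.326) × 100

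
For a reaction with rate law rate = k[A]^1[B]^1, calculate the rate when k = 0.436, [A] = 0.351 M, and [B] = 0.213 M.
0.0326 M/s

rate = k·[A]^1·[B]^1 = 0.436·(0.351)^1·(0.213)^1 = 0.436·0.351·0.213 = 0.0326 M/s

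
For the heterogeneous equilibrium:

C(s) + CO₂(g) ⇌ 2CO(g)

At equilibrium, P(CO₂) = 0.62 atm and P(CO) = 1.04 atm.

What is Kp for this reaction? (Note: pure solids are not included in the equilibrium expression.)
K_p = 1.745

Solid C is excluded.
Kp = P(CO)²/P(CO₂) = (1.04)²/0.62 = 1.082/0.62 = 1.745.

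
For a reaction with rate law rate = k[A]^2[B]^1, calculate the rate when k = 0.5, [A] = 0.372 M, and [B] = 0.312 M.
0.02159 M/s

rate = k·[A]^2·[B]^1 = 0.5·(0.372)^2·(0.312)^1 = 0.5·0.138384·0.312 = 0.02159 M/s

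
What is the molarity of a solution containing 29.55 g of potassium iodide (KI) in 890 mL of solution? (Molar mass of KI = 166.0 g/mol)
Moles of KI = 29.55 g ÷ 166.0 g/mol = 0.178012 mol
Volume = 890 mL = 0.89 L
Molarity = 0.178012 mol ÷ 0.89 L = 0.2 M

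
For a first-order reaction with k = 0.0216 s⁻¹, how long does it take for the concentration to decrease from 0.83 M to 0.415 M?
32.09 s

From ln[A] = ln[A]₀ - k·t: t = ln([A]₀/[A])/k = ln(0.83/0.415)/0.0216 = ln(2.0000)/0.0216 = 0.6931/0.0216 = 32.09 s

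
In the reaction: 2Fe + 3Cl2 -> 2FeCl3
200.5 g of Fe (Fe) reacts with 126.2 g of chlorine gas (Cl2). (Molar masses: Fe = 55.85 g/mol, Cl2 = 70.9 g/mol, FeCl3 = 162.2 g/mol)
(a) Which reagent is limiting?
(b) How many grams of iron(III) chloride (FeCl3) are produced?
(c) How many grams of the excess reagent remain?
(a) Cl2, (b) 192.5 g, (c) 134.2 g

Moles of Fe = 200.5 g ÷ 55.85 g/mol = 3.58997 mol
Moles of Cl2 = 126.2 g ÷ 70.9 g/mol = 1.77997 mol
Moles ÷ coefficient: Fe: 3.58997/2 = 1.795, Cl2: 1.77997/3 = 0.5933
(a) Cl2 has the smaller value, so Cl2 is the limiting reagent.
(b) Moles of FeCl3 = 1.77997 mol Cl2 × (2/3) = 1.18665 mol; mass = 1.18665 mol × 162.2 g/mol = 192.5 g
(c) Fe consumed = 1.77997 × (2/3) = 1.18665 mol; remaining = 3.58997 − 1.18665 = 2.40333 mol; mass = 2.40333 mol × 55.85 g/mol = 134.2 g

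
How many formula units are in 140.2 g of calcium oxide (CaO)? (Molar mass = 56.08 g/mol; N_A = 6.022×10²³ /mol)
Moles = 140.2 g ÷ 56.08 g/mol = 2.5 mol
Formula units = 2.5 mol × 6.022×10²³ /mol = 1.506e+24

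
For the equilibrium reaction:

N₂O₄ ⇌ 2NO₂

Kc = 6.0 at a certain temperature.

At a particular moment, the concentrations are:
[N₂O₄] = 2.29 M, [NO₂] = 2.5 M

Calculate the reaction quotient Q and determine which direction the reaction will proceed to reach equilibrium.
Q = 2.729, Q < K, reaction proceeds forward (toward products)

Q = ([NO₂]^2) / ([N₂O₄])
  = ((2.5)^2) / ((2.29)) = 6.25/2.29 = 2.729
Since Q = 2.729 < Kc = 6.0, the reaction proceeds forward (toward products) to reach equilibrium.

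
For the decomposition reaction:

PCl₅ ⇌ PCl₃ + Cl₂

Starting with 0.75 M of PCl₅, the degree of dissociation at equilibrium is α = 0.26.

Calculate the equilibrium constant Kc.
K_c = 0.0685

x = α·[A]₀ = 0.26 × 0.75 = 0.195 M dissociated.
At eq: [PCl₅] = 0.75 − 0.195 = 0.555 M; [PCl₃] = [Cl₂] = x = 0.195 M.
Kc = [PCl₃][Cl₂]/[PCl₅] = (0.195)²/0.555 = 0.06851.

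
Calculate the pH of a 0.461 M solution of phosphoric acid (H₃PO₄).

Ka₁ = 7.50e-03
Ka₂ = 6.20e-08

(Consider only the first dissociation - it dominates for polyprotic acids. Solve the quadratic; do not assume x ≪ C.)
pH = 1.26

x² + Ka₁·x − Ka₁·C = 0 with Ka₁ = 7.50e-03, C = 0.461.
x = (−Ka₁ + √(Ka₁² + 4·Ka₁·C))/2 = 5.5170e-02 M, so pH = 1.26.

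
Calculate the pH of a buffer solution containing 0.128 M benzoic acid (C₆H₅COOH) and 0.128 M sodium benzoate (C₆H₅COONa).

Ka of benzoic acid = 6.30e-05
pH = 4.20

pKa = -log(6.30e-05) = 4.20. pH = pKa + log([A⁻]/[HA]) = 4.20 + log(0.128/0.128)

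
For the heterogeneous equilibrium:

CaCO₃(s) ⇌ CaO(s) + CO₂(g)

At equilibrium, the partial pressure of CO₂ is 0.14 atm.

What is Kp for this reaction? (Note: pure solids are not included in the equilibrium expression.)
K_p = 0.14

Solids (CaCO₃, CaO) have activity 1 and are excluded.
Kp = P(CO₂) = 0.14.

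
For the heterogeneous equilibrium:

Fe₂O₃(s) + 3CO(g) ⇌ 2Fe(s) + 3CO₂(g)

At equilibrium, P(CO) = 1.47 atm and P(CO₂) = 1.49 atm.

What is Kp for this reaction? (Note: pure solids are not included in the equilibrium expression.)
K_p = 1.041

Solids (Fe₂O₃, Fe) are excluded.
Kp = P(CO₂)³/P(CO)³ = (1.49)³/(1.47)³ = 3.308/3.177 = 1.041.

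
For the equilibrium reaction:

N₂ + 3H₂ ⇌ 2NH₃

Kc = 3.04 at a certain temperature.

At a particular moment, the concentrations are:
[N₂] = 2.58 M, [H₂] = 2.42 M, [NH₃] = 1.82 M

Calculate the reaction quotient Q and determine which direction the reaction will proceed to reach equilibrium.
Q = 0.091, Q < K, reaction proceeds forward (toward products)

Q = ([NH₃]^2) / ([N₂] × [H₂]^3)
  = ((1.82)^2) / ((2.58)·(2.42)^3) = 3.3124/36.565 = 0.09059
Since Q = 0.09059 < Kc = 3.04, the reaction proceeds forward (toward products) to reach equilibrium.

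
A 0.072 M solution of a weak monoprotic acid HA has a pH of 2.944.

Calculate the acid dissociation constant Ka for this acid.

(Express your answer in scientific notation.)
K_a = 1.83e-05

[H⁺] = 10^(−pH) = 10^(−2.944) = 1.138e-03 M. For HA ⇌ H⁺ + A⁻, Ka = x²/(C − x) = (1.138e-03)²/(0.072 − 1.138e-03) = 1.83e-05.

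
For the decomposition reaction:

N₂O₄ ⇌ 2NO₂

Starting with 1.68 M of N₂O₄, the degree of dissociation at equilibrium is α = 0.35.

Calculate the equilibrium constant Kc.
K_c = 1.2665

x = α·[A]₀ = 0.35 × 1.68 = 0.588 M dissociated.
At eq: [N₂O₄] = 1.68 − 0.588 = 1.092 M; [NO₂] = 2x = 1.176 M.
Kc = [NO₂]²/[N₂O₄] = (1.176)²/1.092 = 1.266.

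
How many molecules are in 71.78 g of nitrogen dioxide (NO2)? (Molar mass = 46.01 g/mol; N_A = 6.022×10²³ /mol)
Moles = 71.78 g ÷ 46.01 g/mol = 1.5601 mol
Molecules = 1.5601 mol × 6.022×10²³ /mol = 9.395e+23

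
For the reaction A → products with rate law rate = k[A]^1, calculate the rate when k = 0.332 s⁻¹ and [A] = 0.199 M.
0.06607 M/s

rate = k·[A]^1 = 0.332·(0.199)^1 = 0.332·0.199 = 0.06607 M/s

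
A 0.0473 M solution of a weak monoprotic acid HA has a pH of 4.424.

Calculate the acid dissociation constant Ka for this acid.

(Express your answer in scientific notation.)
K_a = 3.00e-08

[H⁺] = 10^(−pH) = 10^(−4.424) = 3.767e-05 M. For HA ⇌ H⁺ + A⁻, Ka = x²/(C − x) = (3.767e-05)²/(0.0473 − 3.767e-05) = 3.00e-08.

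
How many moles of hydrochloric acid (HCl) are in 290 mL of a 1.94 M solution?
Moles = Molarity × Volume (L)
Moles = 1.94 M × 0.29 L = 0.5626 mol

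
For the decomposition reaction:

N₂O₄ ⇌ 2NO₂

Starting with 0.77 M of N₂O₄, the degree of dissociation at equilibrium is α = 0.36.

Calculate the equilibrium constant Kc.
K_c = 0.6237

x = α·[A]₀ = 0.36 × 0.77 = 0.2772 M dissociated.
At eq: [N₂O₄] = 0.77 − 0.2772 = 0.4928 M; [NO₂] = 2x = 0.5544 M.
Kc = [NO₂]²/[N₂O₄] = (0.5544)²/0.4928 = 0.6237.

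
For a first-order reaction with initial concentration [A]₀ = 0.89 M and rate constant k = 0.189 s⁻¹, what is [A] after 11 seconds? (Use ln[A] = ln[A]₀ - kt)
0.1113 M

ln[A] = ln[A]₀ - k·t = ln(0.89) - (0.189)·(11) = -0.1165 - 2.0790 = -2.1955
[A] = e^(-2.1955) = 0.1113 M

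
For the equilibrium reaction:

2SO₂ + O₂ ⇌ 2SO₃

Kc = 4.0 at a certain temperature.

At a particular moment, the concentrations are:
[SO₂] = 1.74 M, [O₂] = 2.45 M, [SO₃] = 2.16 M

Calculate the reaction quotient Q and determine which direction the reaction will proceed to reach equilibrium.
Q = 0.629, Q < K, reaction proceeds forward (toward products)

Q = ([SO₃]^2) / ([SO₂]^2 × [O₂])
  = ((2.16)^2) / ((1.74)^2·(2.45)) = 4.6656/7.4176 = 0.629
Since Q = 0.629 < Kc = 4.0, the reaction proceeds forward (toward products) to reach equilibrium.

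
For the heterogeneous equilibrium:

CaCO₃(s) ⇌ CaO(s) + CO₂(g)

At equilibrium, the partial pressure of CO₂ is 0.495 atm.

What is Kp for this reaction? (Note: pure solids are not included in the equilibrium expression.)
K_p = 0.495

Solids (CaCO₃, CaO) have activity 1 and are excluded.
Kp = P(CO₂) = 0.495.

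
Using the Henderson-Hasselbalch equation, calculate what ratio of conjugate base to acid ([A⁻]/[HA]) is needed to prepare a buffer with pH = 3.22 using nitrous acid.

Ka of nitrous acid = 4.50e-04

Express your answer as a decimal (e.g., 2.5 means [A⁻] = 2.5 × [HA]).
[A⁻]/[HA] = 0.747

pKa = −log(4.50e-04) = 3.3468. pH = pKa + log([A⁻]/[HA]). 3.22 = 3.3468 + log(ratio). log(ratio) = 3.22 − 3.3468 = -0.1268. ratio = 10^(-0.1268) = 0.747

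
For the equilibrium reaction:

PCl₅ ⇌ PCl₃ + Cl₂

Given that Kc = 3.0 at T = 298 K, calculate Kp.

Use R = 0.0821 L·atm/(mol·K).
K_p = 73.3974

Δn = (moles gaseous products) − (moles gaseous reactants) = 1
T = 298 K; RT = 0.0821 × 298 = 24.4658
Kp = Kc·(RT)^Δn = 3.0 × (24.4658)^1 = 3.0 × 24.4658 = 73.3974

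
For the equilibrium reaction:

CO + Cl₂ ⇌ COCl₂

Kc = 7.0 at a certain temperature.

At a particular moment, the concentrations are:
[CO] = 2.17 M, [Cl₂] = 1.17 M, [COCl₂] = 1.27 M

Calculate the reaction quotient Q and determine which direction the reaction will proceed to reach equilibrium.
Q = 0.500, Q < K, reaction proceeds forward (toward products)

Q = ([COCl₂]) / ([CO] × [Cl₂])
  = ((1.27)) / ((2.17)·(1.17)) = 1.27/2.5389 = 0.5002
Since Q = 0.5002 < Kc = 7.0, the reaction proceeds forward (toward products) to reach equilibrium.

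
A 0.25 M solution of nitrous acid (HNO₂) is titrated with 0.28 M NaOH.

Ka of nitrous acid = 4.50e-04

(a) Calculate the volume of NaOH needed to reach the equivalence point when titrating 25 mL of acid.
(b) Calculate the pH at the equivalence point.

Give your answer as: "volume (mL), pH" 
V = 22.3 mL, pH = 8.23

(a) At equivalence: moles acid = moles base.
moles acid = 0.25 × 0.025 = 0.00625 mol; V_NaOH = 0.00625/0.28 = 0.02232 L = 22.3 mL.
(b) At equivalence, all acid → conjugate base A⁻ at [A⁻] = 0.00625/0.04732 = 0.1321 M.
Kb = Kw/Ka = 1.0e-14/4.50e-04 = 2.222e-11; [OH⁻] = √(Kb·[A⁻]) = 1.713e-06; pOH = 5.77; pH = 14 − pOH = 8.23.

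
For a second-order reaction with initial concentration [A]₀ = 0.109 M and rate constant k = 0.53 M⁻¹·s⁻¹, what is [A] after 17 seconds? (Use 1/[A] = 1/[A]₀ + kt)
0.0550 M

1/[A] = 1/[A]₀ + k·t = 1/0.109 + (0.53)·(17) = 9.1743 + 9.0100 = 18.1843
[A] = 1/18.1843 = 0.0550 M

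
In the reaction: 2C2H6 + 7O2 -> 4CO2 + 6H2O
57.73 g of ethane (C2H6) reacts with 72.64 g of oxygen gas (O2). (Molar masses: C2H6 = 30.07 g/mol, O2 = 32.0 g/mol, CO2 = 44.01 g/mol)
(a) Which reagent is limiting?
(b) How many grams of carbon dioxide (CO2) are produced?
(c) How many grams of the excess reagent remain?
(a) O2, (b) 57.09 g, (c) 38.23 g

Moles of C2H6 = 57.73 g ÷ 30.07 g/mol = 1.91985 mol
Moles of O2 = 72.64 g ÷ 32.0 g/mol = 2.27 mol
Moles ÷ coefficient: C2H6: 1.91985/2 = 0.9599, O2: 2.27/7 = 0.3243
(a) O2 has the smaller value, so O2 is the limiting reagent.
(b) Moles of CO2 = 2.27 mol O2 × (4/7) = 1.29714 mol; mass = 1.29714 mol × 44.01 g/mol = 57.09 g
(c) C2H6 consumed = 2.27 × (2/7) = 0.648571 mol; remaining = 1.91985 − 0.648571 = 1.27128 mol; mass = 1.27128 mol × 30.07 g/mol = 38.23 g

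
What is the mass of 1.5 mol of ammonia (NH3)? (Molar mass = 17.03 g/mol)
Mass = 1.5 mol × 17.03 g/mol = 25.55 g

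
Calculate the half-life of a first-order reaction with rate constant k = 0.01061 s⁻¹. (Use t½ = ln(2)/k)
65.33 s

t½ = ln(2)/k = 0.6931/0.01061 = 65.33 s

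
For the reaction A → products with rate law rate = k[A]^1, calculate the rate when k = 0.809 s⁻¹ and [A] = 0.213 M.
0.1723 M/s

rate = k·[A]^1 = 0.809·(0.213)^1 = 0.809·0.213 = 0.1723 M/s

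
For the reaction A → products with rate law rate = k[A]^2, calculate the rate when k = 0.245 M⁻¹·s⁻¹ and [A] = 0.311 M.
0.0237 M/s

rate = k·[A]^2 = 0.245·(0.311)^2 = 0.245·0.096721 = 0.0237 M/s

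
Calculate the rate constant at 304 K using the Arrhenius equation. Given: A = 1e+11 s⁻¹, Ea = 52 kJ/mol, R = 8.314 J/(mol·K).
1.16e+02 s⁻¹

k = A·exp(-Ea/(R·T)) = 1e+11·exp(-52000/(8.314·304)) = 1e+11·exp(-20.5740) = 1e+11·1.1609e-09 = 1.16e+02 s⁻¹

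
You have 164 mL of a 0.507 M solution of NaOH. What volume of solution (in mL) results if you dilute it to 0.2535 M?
Using M₁V₁ = M₂V₂:
0.507 × 164 = 0.2535 × V₂
V₂ = (0.507 × 164) / 0.2535 = 328 mL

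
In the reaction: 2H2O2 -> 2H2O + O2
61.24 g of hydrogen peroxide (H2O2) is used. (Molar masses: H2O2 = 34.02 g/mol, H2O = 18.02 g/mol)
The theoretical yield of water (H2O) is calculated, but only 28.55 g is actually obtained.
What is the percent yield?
Moles of H2O2 = 61.24 g ÷ 34.02 g/mol = 1.80012 mol
Mole ratio: 2 mol H2O / 2 mol H2O2
Moles of H2O = 1.80012 × (2/2) = 1.80012 mol
Theoretical yield = 1.80012 mol × 18.02 g/mol = 32.438 g
Actual yield = 28.55 g
Percent yield = (28.55 / 32.438) × 100% = 88.0%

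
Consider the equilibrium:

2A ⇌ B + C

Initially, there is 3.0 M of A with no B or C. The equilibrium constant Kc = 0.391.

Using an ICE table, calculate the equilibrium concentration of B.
[B] = 0.834 M

ICE: [A] = 3.0 − 2x, [B] = [C] = x.
Kc = x²/(3.0 − 2x)² = 0.391 ⇒ √Kc = x/(3.0 − 2x).
x = √0.391·3.0/(1 + 2√0.391) = 0.6253·3.0/2.2506 = 0.83351.
[B] = x = 0.834 M.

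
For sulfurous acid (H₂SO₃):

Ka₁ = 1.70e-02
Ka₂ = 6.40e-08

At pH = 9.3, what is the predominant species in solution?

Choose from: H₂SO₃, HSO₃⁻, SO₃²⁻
SO₃²⁻

pKa1 = 1.77, pKa2 = 7.19. Each pKa is the crossover between adjacent species; pH = 9.3 lies in the region where SO₃²⁻ predominates.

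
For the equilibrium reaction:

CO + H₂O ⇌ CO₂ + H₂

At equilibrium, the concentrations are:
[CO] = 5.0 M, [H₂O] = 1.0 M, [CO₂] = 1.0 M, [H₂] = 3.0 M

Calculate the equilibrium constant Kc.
K_c = 0.6000

Kc = ([CO₂] × [H₂]) / ([CO] × [H₂O])
   = ((1.0)·(3.0)) / ((5.0)·(1.0))
   = 3 / 5 = 0.6000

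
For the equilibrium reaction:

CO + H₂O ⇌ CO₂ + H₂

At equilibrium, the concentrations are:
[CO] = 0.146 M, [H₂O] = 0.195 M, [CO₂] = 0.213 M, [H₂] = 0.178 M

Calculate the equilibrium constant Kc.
K_c = 1.3317

Kc = ([CO₂] × [H₂]) / ([CO] × [H₂O])
   = ((0.213)·(0.178)) / ((0.146)·(0.195))
   = 0.037914 / 0.02847 = 1.3317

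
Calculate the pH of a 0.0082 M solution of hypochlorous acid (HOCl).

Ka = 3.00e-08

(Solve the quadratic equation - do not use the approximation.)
pH = 4.80

x² + Ka×x - Ka×C = 0. Using quadratic formula: [H⁺] = 1.5669e-05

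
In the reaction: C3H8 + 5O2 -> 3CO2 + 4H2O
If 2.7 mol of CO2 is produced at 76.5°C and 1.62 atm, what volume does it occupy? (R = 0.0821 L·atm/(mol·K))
T = 76.5°C + 273.15 = 349.65 K
V = nRT/P = (2.7 × 0.0821 × 349.65) / 1.62
V = 47.84 L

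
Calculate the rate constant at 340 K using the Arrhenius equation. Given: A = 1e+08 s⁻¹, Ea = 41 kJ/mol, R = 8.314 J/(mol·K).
5.02e+01 s⁻¹

k = A·exp(-Ea/(R·T)) = 1e+08·exp(-41000/(8.314·340)) = 1e+08·exp(-14.5042) = 1e+08·5.0221e-07 = 5.02e+01 s⁻¹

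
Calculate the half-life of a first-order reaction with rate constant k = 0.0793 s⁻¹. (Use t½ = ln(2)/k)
8.74 s

t½ = ln(2)/k = 0.6931/0.0793 = 8.74 s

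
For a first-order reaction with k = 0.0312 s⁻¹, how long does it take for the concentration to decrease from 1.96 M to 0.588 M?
38.59 s

From ln[A] = ln[A]₀ - k·t: t = ln([A]₀/[A])/k = ln(1.96/0.588)/0.0312 = ln(3.3333)/0.0312 = 1.2040/0.0312 = 38.59 s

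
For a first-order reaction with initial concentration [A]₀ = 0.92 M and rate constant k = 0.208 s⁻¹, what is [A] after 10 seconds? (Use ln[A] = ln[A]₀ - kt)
0.1149 M

ln[A] = ln[A]₀ - k·t = ln(0.92) - (0.208)·(10) = -0.0834 - 2.0800 = -2.1634
[A] = e^(-2.1634) = 0.1149 M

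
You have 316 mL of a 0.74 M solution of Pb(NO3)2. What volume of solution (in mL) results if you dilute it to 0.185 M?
Using M₁V₁ = M₂V₂:
0.74 × 316 = 0.185 × V₂
V₂ = (0.74 × 316) / 0.185 = 1264 mL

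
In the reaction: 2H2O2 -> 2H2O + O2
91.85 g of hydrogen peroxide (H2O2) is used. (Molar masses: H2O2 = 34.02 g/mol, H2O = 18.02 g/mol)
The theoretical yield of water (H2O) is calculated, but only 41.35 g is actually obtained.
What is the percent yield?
Moles of H2O2 = 91.85 g ÷ 34.02 g/mol = 2.69988 mol
Mole ratio: 2 mol H2O / 2 mol H2O2
Moles of H2O = 2.69988 × (2/2) = 2.69988 mol
Theoretical yield = 2.69988 mol × 18.02 g/mol = 48.652 g
Actual yield = 41.35 g
Percent yield = (41.35 / 48.652) × 100% = 85.0%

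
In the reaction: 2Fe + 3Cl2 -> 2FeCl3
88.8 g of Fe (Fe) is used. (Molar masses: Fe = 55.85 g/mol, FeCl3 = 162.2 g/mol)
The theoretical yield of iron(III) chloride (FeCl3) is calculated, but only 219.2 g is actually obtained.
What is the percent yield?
Moles of Fe = 88.8 g ÷ 55.85 g/mol = 1.58997 mol
Mole ratio: 2 mol FeCl3 / 2 mol Fe
Moles of FeCl3 = 1.58997 × (2/2) = 1.58997 mol
Theoretical yield = 1.58997 mol × 162.2 g/mol = 257.89 g
Actual yield = 219.2 g
Percent yield = (219.2 / 257.89) × 100% = 85.0%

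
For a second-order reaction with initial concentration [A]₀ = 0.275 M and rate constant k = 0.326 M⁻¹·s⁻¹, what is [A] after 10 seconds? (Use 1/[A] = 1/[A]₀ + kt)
0.1450 M

1/[A] = 1/[A]₀ + k·t = 1/0.275 + (0.326)·(10) = 3.6364 + 3.2600 = 6.8964
[A] = 1/6.8964 = 0.1450 M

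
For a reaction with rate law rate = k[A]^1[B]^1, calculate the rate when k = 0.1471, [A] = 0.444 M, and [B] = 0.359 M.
0.02345 M/s

rate = k·[A]^1·[B]^1 = 0.1471·(0.444)^1·(0.359)^1 = 0.1471·0.444·0.359 = 0.02345 M/s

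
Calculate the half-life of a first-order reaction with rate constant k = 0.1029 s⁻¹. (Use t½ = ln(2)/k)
6.74 s

t½ = ln(2)/k = 0.6931/0.1029 = 6.74 s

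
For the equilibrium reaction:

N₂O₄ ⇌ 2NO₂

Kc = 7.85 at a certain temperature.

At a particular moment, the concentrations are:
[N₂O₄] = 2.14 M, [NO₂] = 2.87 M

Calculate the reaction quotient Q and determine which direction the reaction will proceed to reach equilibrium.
Q = 3.849, Q < K, reaction proceeds forward (toward products)

Q = ([NO₂]^2) / ([N₂O₄])
  = ((2.87)^2) / ((2.14)) = 8.2369/2.14 = 3.849
Since Q = 3.849 < Kc = 7.85, the reaction proceeds forward (toward products) to reach equilibrium.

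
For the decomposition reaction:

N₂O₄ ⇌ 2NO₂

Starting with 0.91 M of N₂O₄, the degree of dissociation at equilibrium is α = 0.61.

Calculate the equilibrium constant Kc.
K_c = 3.4729

x = α·[A]₀ = 0.61 × 0.91 = 0.5551 M dissociated.
At eq: [N₂O₄] = 0.91 − 0.5551 = 0.3549 M; [NO₂] = 2x = 1.11 M.
Kc = [NO₂]²/[N₂O₄] = (1.11)²/0.3549 = 3.473.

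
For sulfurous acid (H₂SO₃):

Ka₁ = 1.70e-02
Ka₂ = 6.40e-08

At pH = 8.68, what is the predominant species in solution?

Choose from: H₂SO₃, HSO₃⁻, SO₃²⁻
SO₃²⁻

pKa1 = 1.77, pKa2 = 7.19. Each pKa is the crossover between adjacent species; pH = 8.68 lies in the region where SO₃²⁻ predominates.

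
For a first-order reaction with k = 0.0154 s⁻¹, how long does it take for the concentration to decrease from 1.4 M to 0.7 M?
45.01 s

From ln[A] = ln[A]₀ - k·t: t = ln([A]₀/[A])/k = ln(1.4/0.7)/0.0154 = ln(2.0000)/0.0154 = 0.6931/0.0154 = 45.01 s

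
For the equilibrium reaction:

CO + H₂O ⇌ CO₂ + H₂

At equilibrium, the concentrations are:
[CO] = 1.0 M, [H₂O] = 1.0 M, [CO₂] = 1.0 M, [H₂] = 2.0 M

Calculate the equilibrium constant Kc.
K_c = 2.0000

Kc = ([CO₂] × [H₂]) / ([CO] × [H₂O])
   = ((1.0)·(2.0)) / ((1.0)·(1.0))
   = 2 / 1 = 2.0000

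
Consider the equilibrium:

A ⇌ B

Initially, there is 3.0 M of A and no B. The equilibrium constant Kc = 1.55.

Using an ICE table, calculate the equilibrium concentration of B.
[B] = 1.824 M

ICE: [A] = 3.0 − x, [B] = x.
Kc = x/(3.0 − x) = 1.55 ⇒ x = 1.55·3.0/(1 + 1.55) = 4.65/2.55 = 1.824.
[B] = x = 1.824 M.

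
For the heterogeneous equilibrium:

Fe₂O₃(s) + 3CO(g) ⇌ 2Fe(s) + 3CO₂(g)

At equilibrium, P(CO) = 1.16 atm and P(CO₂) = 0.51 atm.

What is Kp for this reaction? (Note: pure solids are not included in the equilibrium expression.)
K_p = 0.085

Solids (Fe₂O₃, Fe) are excluded.
Kp = P(CO₂)³/P(CO)³ = (0.51)³/(1.16)³ = 0.1327/1.561 = 0.085.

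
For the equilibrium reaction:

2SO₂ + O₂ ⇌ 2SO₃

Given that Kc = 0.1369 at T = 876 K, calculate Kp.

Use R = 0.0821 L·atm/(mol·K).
K_p = 0.0019

Δn = (moles gaseous products) − (moles gaseous reactants) = -1
T = 876 K; RT = 0.0821 × 876 = 71.9196
Kp = Kc·(RT)^Δn = 0.1369 × (71.9196)^-1 = 0.1369 × 0.0139044 = 0.0019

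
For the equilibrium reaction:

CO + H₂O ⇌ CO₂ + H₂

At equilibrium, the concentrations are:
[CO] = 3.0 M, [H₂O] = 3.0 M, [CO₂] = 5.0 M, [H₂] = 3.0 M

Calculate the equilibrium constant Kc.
K_c = 1.6667

Kc = ([CO₂] × [H₂]) / ([CO] × [H₂O])
   = ((5.0)·(3.0)) / ((3.0)·(3.0))
   = 15 / 9 = 1.6667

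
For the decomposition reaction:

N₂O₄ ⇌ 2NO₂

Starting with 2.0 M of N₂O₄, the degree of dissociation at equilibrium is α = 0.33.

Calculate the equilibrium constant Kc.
K_c = 1.3003

x = α·[A]₀ = 0.33 × 2.0 = 0.66 M dissociated.
At eq: [N₂O₄] = 2.0 − 0.66 = 1.34 M; [NO₂] = 2x = 1.32 M.
Kc = [NO₂]²/[N₂O₄] = (1.32)²/1.34 = 1.3.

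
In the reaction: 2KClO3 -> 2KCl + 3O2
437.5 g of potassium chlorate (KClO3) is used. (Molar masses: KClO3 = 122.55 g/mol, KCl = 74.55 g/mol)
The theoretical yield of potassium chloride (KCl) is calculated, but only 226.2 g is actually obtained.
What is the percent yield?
Moles of KClO3 = 437.5 g ÷ 122.55 g/mol = 3.56997 mol
Mole ratio: 2 mol KCl / 2 mol KClO3
Moles of KCl = 3.56997 × (2/2) = 3.56997 mol
Theoretical yield = 3.56997 mol × 74.55 g/mol = 266.14 g
Actual yield = 226.2 g
Percent yield = (226.2 / 266.14) × 100% = 85.0%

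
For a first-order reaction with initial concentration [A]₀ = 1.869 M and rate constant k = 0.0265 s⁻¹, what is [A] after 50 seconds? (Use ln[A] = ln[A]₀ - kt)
0.4968 M

ln[A] = ln[A]₀ - k·t = ln(1.869) - (0.0265)·(50) = 0.6254 - 1.3250 = -0.6996
[A] = e^(-0.6996) = 0.4968 M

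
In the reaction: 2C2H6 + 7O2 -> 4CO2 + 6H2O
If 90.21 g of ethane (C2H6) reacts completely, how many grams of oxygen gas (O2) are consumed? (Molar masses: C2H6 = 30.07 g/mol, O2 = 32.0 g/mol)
Moles of C2H6 = 90.21 g ÷ 30.07 g/mol = 3 mol
Mole ratio: 7 mol O2 / 2 mol C2H6
Moles of O2 = 3 × (7/2) = 10.5 mol
Mass of O2 = 10.5 mol × 32.0 g/mol = 336 g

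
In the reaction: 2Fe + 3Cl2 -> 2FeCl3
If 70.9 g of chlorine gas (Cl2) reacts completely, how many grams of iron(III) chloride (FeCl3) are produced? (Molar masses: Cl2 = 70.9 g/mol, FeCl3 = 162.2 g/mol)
Moles of Cl2 = 70.9 g ÷ 70.9 g/mol = 1 mol
Mole ratio: 2 mol FeCl3 / 3 mol Cl2
Moles of FeCl3 = 1 × (2/3) = 0.666667 mol
Mass of FeCl3 = 0.666667 mol × 162.2 g/mol = 108.1 g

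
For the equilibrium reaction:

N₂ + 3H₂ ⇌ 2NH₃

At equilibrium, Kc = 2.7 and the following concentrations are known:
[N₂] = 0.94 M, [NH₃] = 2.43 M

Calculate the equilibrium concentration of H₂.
[H₂] = 1.3251 M

Kc = ([NH₃]^2) / ([N₂] × [H₂]^3) = 2.7
[H₂]^3 = (product terms)/(Kc · other reactant terms) = 5.9049 / (2.7 · 0.94) = 2.3266
[H₂] = (2.3266)^(1/3) = 1.3251 M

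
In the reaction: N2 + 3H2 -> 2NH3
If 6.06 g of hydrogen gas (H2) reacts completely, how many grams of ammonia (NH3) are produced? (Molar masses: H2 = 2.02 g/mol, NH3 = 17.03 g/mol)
Moles of H2 = 6.06 g ÷ 2.02 g/mol = 3 mol
Mole ratio: 2 mol NH3 / 3 mol H2
Moles of NH3 = 3 × (2/3) = 2 mol
Mass of NH3 = 2 mol × 17.03 g/mol = 34.06 g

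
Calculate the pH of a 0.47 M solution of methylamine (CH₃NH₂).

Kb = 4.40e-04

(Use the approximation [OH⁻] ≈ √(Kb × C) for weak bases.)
pH = 12.16

[OH⁻] = √(Kb × C) = √(4.40e-04 × 0.47) = 1.4381e-02. pOH = 1.84, pH = 14 - pOH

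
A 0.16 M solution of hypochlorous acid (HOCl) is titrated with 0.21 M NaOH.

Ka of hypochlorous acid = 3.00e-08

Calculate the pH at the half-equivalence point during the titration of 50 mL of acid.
pH = pKa = 7.52

At the half-equivalence point, [HA] = [A⁻], so by Henderson–Hasselbalch pH = pKa + log(1) = pKa.
pKa = −log(3.00e-08) = 7.52.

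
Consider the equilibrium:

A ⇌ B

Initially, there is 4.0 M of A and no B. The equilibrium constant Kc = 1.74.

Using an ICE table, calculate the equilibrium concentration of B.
[B] = 2.540 M

ICE: [A] = 4.0 − x, [B] = x.
Kc = x/(4.0 − x) = 1.74 ⇒ x = 1.74·4.0/(1 + 1.74) = 6.96/2.74 = 2.54.
[B] = x = 2.540 M.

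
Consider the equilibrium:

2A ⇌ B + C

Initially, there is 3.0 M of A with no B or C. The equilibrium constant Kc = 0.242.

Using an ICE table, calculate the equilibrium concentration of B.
[B] = 0.744 M

ICE: [A] = 3.0 − 2x, [B] = [C] = x.
Kc = x²/(3.0 − 2x)² = 0.242 ⇒ √Kc = x/(3.0 − 2x).
x = √0.242·3.0/(1 + 2√0.242) = 0.49193·3.0/1.9839 = 0.7439.
[B] = x = 0.744 M.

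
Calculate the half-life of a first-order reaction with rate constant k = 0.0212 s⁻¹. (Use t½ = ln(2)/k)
32.70 s

t½ = ln(2)/k = 0.6931/0.0212 = 32.70 s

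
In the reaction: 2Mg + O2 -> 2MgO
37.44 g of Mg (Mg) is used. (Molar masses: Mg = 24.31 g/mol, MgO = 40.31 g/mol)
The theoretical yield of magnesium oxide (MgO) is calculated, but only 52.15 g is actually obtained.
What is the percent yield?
Moles of Mg = 37.44 g ÷ 24.31 g/mol = 1.54011 mol
Mole ratio: 2 mol MgO / 2 mol Mg
Moles of MgO = 1.54011 × (2/2) = 1.54011 mol
Theoretical yield = 1.54011 mol × 40.31 g/mol = 62.082 g
Actual yield = 52.15 g
Percent yield = (52.15 / 62.082) × 100% = 84.0%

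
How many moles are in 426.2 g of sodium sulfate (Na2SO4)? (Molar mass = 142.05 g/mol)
Moles = 426.2 g ÷ 142.05 g/mol = 3 mol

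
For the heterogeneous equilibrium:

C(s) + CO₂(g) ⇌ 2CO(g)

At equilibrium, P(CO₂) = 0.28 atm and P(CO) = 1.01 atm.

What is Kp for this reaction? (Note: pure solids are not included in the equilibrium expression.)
K_p = 3.643

Solid C is excluded.
Kp = P(CO)²/P(CO₂) = (1.01)²/0.28 = 1.02/0.28 = 3.643.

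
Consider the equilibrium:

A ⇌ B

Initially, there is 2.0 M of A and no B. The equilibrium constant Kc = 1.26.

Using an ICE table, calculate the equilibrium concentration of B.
[B] = 1.115 M

ICE: [A] = 2.0 − x, [B] = x.
Kc = x/(2.0 − x) = 1.26 ⇒ x = 1.26·2.0/(1 + 1.26) = 2.52/2.26 = 1.115.
[B] = x = 1.115 M.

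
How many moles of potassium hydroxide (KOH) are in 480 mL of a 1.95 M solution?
Moles = Molarity × Volume (L)
Moles = 1.95 M × 0.48 L = 0.936 mol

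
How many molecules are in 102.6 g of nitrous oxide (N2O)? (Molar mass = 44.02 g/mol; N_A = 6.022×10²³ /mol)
Moles = 102.6 g ÷ 44.02 g/mol = 2.33076 mol
Molecules = 2.33076 mol × 6.022×10²³ /mol = 1.404e+24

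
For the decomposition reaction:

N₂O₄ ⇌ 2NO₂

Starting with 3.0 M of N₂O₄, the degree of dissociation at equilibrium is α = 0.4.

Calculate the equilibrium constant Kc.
K_c = 3.2000

x = α·[A]₀ = 0.4 × 3.0 = 1.2 M dissociated.
At eq: [N₂O₄] = 3.0 − 1.2 = 1.8 M; [NO₂] = 2x = 2.4 M.
Kc = [NO₂]²/[N₂O₄] = (2.4)²/1.8 = 3.2.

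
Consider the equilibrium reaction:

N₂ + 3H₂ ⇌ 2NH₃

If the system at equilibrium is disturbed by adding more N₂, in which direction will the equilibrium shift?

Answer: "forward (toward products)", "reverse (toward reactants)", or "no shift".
forward (toward products)

Apply Le Chatelier's principle: system shifts to counteract the change.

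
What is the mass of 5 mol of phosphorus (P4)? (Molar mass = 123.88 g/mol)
Mass = 5 mol × 123.88 g/mol = 619.4 g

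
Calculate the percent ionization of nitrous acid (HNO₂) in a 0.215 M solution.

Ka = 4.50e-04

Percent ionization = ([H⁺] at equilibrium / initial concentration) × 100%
Percent ionization = 4.47%

Let x = [H⁺]. Ka = x²/(C - x) ⇒ x² + (4.50e-04)x - (4.50e-04)(0.215) = 0. x = 9.6137e-03. Percent = (9.6137e-03/0.215) × 100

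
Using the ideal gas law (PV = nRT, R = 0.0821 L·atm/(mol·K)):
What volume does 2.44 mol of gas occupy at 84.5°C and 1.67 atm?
T = 84.5°C + 273.15 = 357.65 K
V = nRT/P = (2.44 × 0.0821 × 357.65) / 1.67
V = 42.90 L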